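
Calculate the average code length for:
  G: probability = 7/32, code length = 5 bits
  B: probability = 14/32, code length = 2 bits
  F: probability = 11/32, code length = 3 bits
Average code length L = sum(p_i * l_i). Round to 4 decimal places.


Weighted contributions p_i * l_i:
  G: (7/32) * 5 = 35/32
  B: (14/32) * 2 = 28/32
  F: (11/32) * 3 = 33/32
Sum = (35 + 28 + 33)/32 = 96/32

L = 96/32 = 3.0000 bits/symbol


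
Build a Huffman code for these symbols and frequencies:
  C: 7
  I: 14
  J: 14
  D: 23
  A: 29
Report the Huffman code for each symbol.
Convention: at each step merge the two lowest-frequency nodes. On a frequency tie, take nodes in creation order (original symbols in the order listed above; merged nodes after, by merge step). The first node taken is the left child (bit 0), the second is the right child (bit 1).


Huffman tree construction:
Step 1: Merge C(7) + I(14) = 21
Step 2: Merge J(14) + (C+I)(21) = 35
Step 3: Merge D(23) + A(29) = 52
Step 4: Merge (J+(C+I))(35) + (D+A)(52) = 87
Read each symbol's code off the tree from the root (left child = 0, right child = 1).

Codes:
  C: 010 (length 3)
  I: 011 (length 3)
  J: 00 (length 2)
  D: 10 (length 2)
  A: 11 (length 2)
Average code length: 195/87 = 2.2414 bits/symbol


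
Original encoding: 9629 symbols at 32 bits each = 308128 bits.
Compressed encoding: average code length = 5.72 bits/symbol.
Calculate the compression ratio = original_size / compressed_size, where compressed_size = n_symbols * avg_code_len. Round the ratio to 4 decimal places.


original_size = n_symbols * orig_bits = 9629 * 32 = 308128 bits
compressed_size = n_symbols * avg_code_len = 9629 * 5.72 = 55077.88 bits
ratio = original_size / compressed_size = 308128 / 55077.88 = 5.5944

Compression ratio = 5.5944


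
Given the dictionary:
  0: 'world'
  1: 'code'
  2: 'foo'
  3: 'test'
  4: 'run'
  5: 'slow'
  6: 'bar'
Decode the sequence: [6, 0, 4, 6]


Look up each index in the dictionary:
  6 -> 'bar'
  0 -> 'world'
  4 -> 'run'
  6 -> 'bar'

Decoded: "bar world run bar"


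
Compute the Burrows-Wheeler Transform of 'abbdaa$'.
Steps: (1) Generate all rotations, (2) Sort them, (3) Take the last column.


Rotations (sorted):
  0: $abbdaa -> last char: a
  1: a$abbda -> last char: a
  2: aa$abbd -> last char: d
  3: abbdaa$ -> last char: $
  4: bbdaa$a -> last char: a
  5: bdaa$ab -> last char: b
  6: daa$abb -> last char: b


BWT = aad$abb


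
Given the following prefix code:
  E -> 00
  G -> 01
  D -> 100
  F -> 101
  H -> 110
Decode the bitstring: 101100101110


Decoding step by step:
Bits 101 -> F
Bits 100 -> D
Bits 101 -> F
Bits 110 -> H


Decoded message: FDFH


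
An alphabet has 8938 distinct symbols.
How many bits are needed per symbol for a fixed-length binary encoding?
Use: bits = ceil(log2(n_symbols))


log2(8938) = 13.1257
Bracket: 2^13 = 8192 < 8938 <= 2^14 = 16384
So ceil(log2(8938)) = 14

bits = ceil(log2(8938)) = ceil(13.1257) = 14 bits


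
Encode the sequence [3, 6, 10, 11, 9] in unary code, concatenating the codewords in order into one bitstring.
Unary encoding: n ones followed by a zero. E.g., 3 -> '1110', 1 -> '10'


Encode each number as n ones followed by a terminating 0:
  3 -> 1110 (4 bits)
  6 -> 1111110 (7 bits)
  10 -> 11111111110 (11 bits)
  11 -> 111111111110 (12 bits)
  9 -> 1111111110 (10 bits)
Total length = 4 + 7 + 11 + 12 + 10 = 44 bits.

Unary([3, 6, 10, 11, 9]) = 11101111110111111111101111111111101111111110 (44 bits)


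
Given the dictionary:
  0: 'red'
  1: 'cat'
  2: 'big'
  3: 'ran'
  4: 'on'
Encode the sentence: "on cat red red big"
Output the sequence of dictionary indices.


Look up each word in the dictionary:
  'on' -> 4
  'cat' -> 1
  'red' -> 0
  'red' -> 0
  'big' -> 2

Encoded: [4, 1, 0, 0, 2]


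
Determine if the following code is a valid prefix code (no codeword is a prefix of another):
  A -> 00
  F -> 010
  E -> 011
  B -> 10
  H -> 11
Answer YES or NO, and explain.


Checking each pair (does one codeword prefix another?):
  A='00' vs F='010': no prefix
  A='00' vs E='011': no prefix
  A='00' vs B='10': no prefix
  A='00' vs H='11': no prefix
  F='010' vs A='00': no prefix
  F='010' vs E='011': no prefix
  F='010' vs B='10': no prefix
  F='010' vs H='11': no prefix
  E='011' vs A='00': no prefix
  E='011' vs F='010': no prefix
  E='011' vs B='10': no prefix
  E='011' vs H='11': no prefix
  B='10' vs A='00': no prefix
  B='10' vs F='010': no prefix
  B='10' vs E='011': no prefix
  B='10' vs H='11': no prefix
  H='11' vs A='00': no prefix
  H='11' vs F='010': no prefix
  H='11' vs E='011': no prefix
  H='11' vs B='10': no prefix
No violation found over all pairs.

YES -- this is a valid prefix code. No codeword is a prefix of any other codeword.


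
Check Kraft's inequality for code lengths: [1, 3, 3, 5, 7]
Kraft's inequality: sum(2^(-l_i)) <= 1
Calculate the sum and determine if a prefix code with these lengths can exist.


Sum = 2^(-1) + 2^(-3) + 2^(-3) + 2^(-5) + 2^(-7)
    = 0.5 + 0.125 + 0.125 + 0.03125 + 0.0078125
    = 101/128 = 0.7890625
Since 0.7890625 <= 1, Kraft's inequality IS satisfied.
A prefix code with these lengths CAN exist.

Kraft sum = 0.7890625. Satisfied.


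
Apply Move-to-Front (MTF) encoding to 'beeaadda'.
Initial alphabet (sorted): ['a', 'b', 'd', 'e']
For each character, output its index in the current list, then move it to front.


MTF encoding:
'b': index 1 in ['a', 'b', 'd', 'e'] -> ['b', 'a', 'd', 'e']
'e': index 3 in ['b', 'a', 'd', 'e'] -> ['e', 'b', 'a', 'd']
'e': index 0 in ['e', 'b', 'a', 'd'] -> ['e', 'b', 'a', 'd']
'a': index 2 in ['e', 'b', 'a', 'd'] -> ['a', 'e', 'b', 'd']
'a': index 0 in ['a', 'e', 'b', 'd'] -> ['a', 'e', 'b', 'd']
'd': index 3 in ['a', 'e', 'b', 'd'] -> ['d', 'a', 'e', 'b']
'd': index 0 in ['d', 'a', 'e', 'b'] -> ['d', 'a', 'e', 'b']
'a': index 1 in ['d', 'a', 'e', 'b'] -> ['a', 'd', 'e', 'b']


Output: [1, 3, 0, 2, 0, 3, 0, 1]


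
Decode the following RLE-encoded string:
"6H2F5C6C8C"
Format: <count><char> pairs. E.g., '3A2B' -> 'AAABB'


Expanding each <count><char> pair:
  6H -> 'HHHHHH'
  2F -> 'FF'
  5C -> 'CCCCC'
  6C -> 'CCCCCC'
  8C -> 'CCCCCCCC'

Decoded = HHHHHHFFCCCCCCCCCCCCCCCCCCC


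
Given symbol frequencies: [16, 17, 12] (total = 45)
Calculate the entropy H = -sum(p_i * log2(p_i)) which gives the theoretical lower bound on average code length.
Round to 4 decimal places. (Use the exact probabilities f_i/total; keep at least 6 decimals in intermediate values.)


Per-symbol terms -p_i * log2(p_i) with p_i = f_i/45:
  p = 16/45 = 0.355556: log2(p) = -1.491853, -p*log2(p) = 0.530437
  p = 17/45 = 0.377778: log2(p) = -1.404390, -p*log2(p) = 0.530547
  p = 12/45 = 0.266667: log2(p) = -1.906891, -p*log2(p) = 0.508504
H = 0.530437 + 0.530547 + 0.508504 = 1.569488

H = 1.5695 bits/symbol


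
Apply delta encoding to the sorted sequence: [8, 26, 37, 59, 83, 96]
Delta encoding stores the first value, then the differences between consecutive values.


First value: 8
Deltas:
  26 - 8 = 18
  37 - 26 = 11
  59 - 37 = 22
  83 - 59 = 24
  96 - 83 = 13


Delta encoded: [8, 18, 11, 22, 24, 13]


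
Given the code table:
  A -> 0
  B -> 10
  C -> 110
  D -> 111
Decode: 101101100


Decoding:
10 -> B
110 -> C
110 -> C
0 -> A


Result: BCCA


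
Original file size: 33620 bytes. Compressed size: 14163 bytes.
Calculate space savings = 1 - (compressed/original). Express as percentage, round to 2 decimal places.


ratio = compressed/original = 14163/33620 = 0.421267
savings = 1 - ratio = 1 - 0.421267 = 0.578733
as a percentage: 0.578733 * 100 = 57.87%

Space savings = 1 - 14163/33620 = 57.87%


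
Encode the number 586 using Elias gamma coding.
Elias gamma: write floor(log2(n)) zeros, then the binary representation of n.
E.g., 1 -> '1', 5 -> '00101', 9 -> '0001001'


num_bits = floor(log2(586)) + 1 = 10
leading_zeros = num_bits - 1 = 9
binary(586) = 1001001010

Elias gamma(586) = '000000000' + '1001001010' = 0000000001001001010 (19 bits)


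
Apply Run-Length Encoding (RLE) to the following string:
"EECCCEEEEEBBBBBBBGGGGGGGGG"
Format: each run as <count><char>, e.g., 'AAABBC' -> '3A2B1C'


Scanning runs left to right:
  i=0: run of 'E' x 2 -> '2E'
  i=2: run of 'C' x 3 -> '3C'
  i=5: run of 'E' x 5 -> '5E'
  i=10: run of 'B' x 7 -> '7B'
  i=17: run of 'G' x 9 -> '9G'

RLE = 2E3C5E7B9G


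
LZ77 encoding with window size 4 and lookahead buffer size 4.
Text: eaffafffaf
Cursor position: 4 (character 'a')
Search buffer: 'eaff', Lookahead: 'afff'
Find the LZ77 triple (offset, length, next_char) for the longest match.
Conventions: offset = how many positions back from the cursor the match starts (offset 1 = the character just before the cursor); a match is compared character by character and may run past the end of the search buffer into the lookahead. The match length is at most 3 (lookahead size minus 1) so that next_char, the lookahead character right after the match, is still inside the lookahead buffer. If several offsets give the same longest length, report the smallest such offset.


Try each offset into the search buffer:
  offset=1 (pos 3, char 'f'): match length 0
  offset=2 (pos 2, char 'f'): match length 0
  offset=3 (pos 1, char 'a'): match length 3
  offset=4 (pos 0, char 'e'): match length 0
Longest match has length 3 at offset 3.
next_char = character at position 4 + 3 = 7 -> 'f'

Best match: offset=3, length=3 (matching 'aff' starting at position 1)
LZ77 triple: (3, 3, 'f')


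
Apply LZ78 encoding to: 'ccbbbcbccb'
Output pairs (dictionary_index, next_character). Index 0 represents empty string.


LZ78 encoding steps:
Dictionary: {0: ''}
Step 1: w='' (idx 0), next='c' -> output (0, 'c'), add 'c' as idx 1
Step 2: w='c' (idx 1), next='b' -> output (1, 'b'), add 'cb' as idx 2
Step 3: w='' (idx 0), next='b' -> output (0, 'b'), add 'b' as idx 3
Step 4: w='b' (idx 3), next='c' -> output (3, 'c'), add 'bc' as idx 4
Step 5: w='bc' (idx 4), next='c' -> output (4, 'c'), add 'bcc' as idx 5
Step 6: w='b' (idx 3), end of input -> output (3, '')


Encoded: [(0, 'c'), (1, 'b'), (0, 'b'), (3, 'c'), (4, 'c'), (3, '')]


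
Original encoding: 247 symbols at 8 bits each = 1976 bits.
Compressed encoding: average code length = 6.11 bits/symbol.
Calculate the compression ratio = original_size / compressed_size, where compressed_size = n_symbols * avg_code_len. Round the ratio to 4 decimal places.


original_size = n_symbols * orig_bits = 247 * 8 = 1976 bits
compressed_size = n_symbols * avg_code_len = 247 * 6.11 = 1509.17 bits
ratio = original_size / compressed_size = 1976 / 1509.17 = 1.3093

Compression ratio = 1.3093


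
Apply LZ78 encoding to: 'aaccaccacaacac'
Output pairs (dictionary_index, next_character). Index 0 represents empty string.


LZ78 encoding steps:
Dictionary: {0: ''}
Step 1: w='' (idx 0), next='a' -> output (0, 'a'), add 'a' as idx 1
Step 2: w='a' (idx 1), next='c' -> output (1, 'c'), add 'ac' as idx 2
Step 3: w='' (idx 0), next='c' -> output (0, 'c'), add 'c' as idx 3
Step 4: w='ac' (idx 2), next='c' -> output (2, 'c'), add 'acc' as idx 4
Step 5: w='ac' (idx 2), next='a' -> output (2, 'a'), add 'aca' as idx 5
Step 6: w='aca' (idx 5), next='c' -> output (5, 'c'), add 'acac' as idx 6


Encoded: [(0, 'a'), (1, 'c'), (0, 'c'), (2, 'c'), (2, 'a'), (5, 'c')]


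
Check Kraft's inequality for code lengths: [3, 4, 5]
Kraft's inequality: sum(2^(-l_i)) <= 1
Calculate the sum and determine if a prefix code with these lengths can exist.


Sum = 2^(-3) + 2^(-4) + 2^(-5)
    = 0.125 + 0.0625 + 0.03125
    = 7/32 = 0.21875
Since 0.21875 <= 1, Kraft's inequality IS satisfied.
A prefix code with these lengths CAN exist.

Kraft sum = 0.21875. Satisfied.


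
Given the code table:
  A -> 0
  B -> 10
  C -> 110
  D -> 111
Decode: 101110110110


Decoding:
10 -> B
111 -> D
0 -> A
110 -> C
110 -> C


Result: BDACC


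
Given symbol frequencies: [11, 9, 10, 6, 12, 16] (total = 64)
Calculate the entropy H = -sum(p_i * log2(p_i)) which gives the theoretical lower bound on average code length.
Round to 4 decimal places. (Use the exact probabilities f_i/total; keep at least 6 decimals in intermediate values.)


Per-symbol terms -p_i * log2(p_i) with p_i = f_i/64:
  p = 11/64 = 0.171875: log2(p) = -2.540568, -p*log2(p) = 0.436660
  p = 9/64 = 0.140625: log2(p) = -2.830075, -p*log2(p) = 0.397979
  p = 10/64 = 0.156250: log2(p) = -2.678072, -p*log2(p) = 0.418449
  p = 6/64 = 0.093750: log2(p) = -3.415037, -p*log2(p) = 0.320160
  p = 12/64 = 0.187500: log2(p) = -2.415037, -p*log2(p) = 0.452820
  p = 16/64 = 0.250000: log2(p) = -2.000000, -p*log2(p) = 0.500000
H = 0.436660 + 0.397979 + 0.418449 + 0.320160 + 0.452820 + 0.500000 = 2.526068

H = 2.5261 bits/symbol


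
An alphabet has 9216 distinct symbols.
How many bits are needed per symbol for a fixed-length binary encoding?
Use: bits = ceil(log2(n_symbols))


log2(9216) = 13.1699
Bracket: 2^13 = 8192 < 9216 <= 2^14 = 16384
So ceil(log2(9216)) = 14

bits = ceil(log2(9216)) = ceil(13.1699) = 14 bits


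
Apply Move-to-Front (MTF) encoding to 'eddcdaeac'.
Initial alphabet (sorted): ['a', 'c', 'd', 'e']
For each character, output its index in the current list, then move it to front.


MTF encoding:
'e': index 3 in ['a', 'c', 'd', 'e'] -> ['e', 'a', 'c', 'd']
'd': index 3 in ['e', 'a', 'c', 'd'] -> ['d', 'e', 'a', 'c']
'd': index 0 in ['d', 'e', 'a', 'c'] -> ['d', 'e', 'a', 'c']
'c': index 3 in ['d', 'e', 'a', 'c'] -> ['c', 'd', 'e', 'a']
'd': index 1 in ['c', 'd', 'e', 'a'] -> ['d', 'c', 'e', 'a']
'a': index 3 in ['d', 'c', 'e', 'a'] -> ['a', 'd', 'c', 'e']
'e': index 3 in ['a', 'd', 'c', 'e'] -> ['e', 'a', 'd', 'c']
'a': index 1 in ['e', 'a', 'd', 'c'] -> ['a', 'e', 'd', 'c']
'c': index 3 in ['a', 'e', 'd', 'c'] -> ['c', 'a', 'e', 'd']


Output: [3, 3, 0, 3, 1, 3, 3, 1, 3]


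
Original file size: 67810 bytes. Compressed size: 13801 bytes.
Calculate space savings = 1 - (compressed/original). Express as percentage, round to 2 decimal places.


ratio = compressed/original = 13801/67810 = 0.203525
savings = 1 - ratio = 1 - 0.203525 = 0.796475
as a percentage: 0.796475 * 100 = 79.65%

Space savings = 1 - 13801/67810 = 79.65%


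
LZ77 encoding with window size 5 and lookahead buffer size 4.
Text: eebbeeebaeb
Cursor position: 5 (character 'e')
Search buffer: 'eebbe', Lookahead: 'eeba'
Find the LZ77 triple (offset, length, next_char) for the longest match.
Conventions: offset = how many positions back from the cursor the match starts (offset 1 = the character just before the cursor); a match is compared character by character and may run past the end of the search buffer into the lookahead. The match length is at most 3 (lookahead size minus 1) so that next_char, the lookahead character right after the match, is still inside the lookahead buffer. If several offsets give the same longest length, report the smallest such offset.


Try each offset into the search buffer:
  offset=1 (pos 4, char 'e'): match length 2
  offset=2 (pos 3, char 'b'): match length 0
  offset=3 (pos 2, char 'b'): match length 0
  offset=4 (pos 1, char 'e'): match length 1
  offset=5 (pos 0, char 'e'): match length 3
Longest match has length 3 at offset 5.
next_char = character at position 5 + 3 = 8 -> 'a'

Best match: offset=5, length=3 (matching 'eeb' starting at position 0)
LZ77 triple: (5, 3, 'a')


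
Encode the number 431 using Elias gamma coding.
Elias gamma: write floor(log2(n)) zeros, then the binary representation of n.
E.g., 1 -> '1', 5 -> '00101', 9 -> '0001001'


num_bits = floor(log2(431)) + 1 = 9
leading_zeros = num_bits - 1 = 8
binary(431) = 110101111

Elias gamma(431) = '00000000' + '110101111' = 00000000110101111 (17 bits)


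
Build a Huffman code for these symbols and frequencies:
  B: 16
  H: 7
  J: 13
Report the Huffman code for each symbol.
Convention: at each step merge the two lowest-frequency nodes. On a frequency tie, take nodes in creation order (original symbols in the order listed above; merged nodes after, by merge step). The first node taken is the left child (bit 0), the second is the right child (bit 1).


Huffman tree construction:
Step 1: Merge H(7) + J(13) = 20
Step 2: Merge B(16) + (H+J)(20) = 36
Read each symbol's code off the tree from the root (left child = 0, right child = 1).

Codes:
  B: 0 (length 1)
  H: 10 (length 2)
  J: 11 (length 2)
Average code length: 56/36 = 1.5556 bits/symbol


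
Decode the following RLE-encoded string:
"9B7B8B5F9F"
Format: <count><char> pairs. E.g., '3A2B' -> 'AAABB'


Expanding each <count><char> pair:
  9B -> 'BBBBBBBBB'
  7B -> 'BBBBBBB'
  8B -> 'BBBBBBBB'
  5F -> 'FFFFF'
  9F -> 'FFFFFFFFF'

Decoded = BBBBBBBBBBBBBBBBBBBBBBBBFFFFFFFFFFFFFF


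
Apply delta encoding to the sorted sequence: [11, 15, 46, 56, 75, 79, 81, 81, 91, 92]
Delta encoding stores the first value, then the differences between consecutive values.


First value: 11
Deltas:
  15 - 11 = 4
  46 - 15 = 31
  56 - 46 = 10
  75 - 56 = 19
  79 - 75 = 4
  81 - 79 = 2
  81 - 81 = 0
  91 - 81 = 10
  92 - 91 = 1


Delta encoded: [11, 4, 31, 10, 19, 4, 2, 0, 10, 1]


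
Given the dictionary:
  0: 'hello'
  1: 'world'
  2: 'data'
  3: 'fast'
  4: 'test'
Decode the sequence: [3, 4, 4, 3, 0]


Look up each index in the dictionary:
  3 -> 'fast'
  4 -> 'test'
  4 -> 'test'
  3 -> 'fast'
  0 -> 'hello'

Decoded: "fast test test fast hello"


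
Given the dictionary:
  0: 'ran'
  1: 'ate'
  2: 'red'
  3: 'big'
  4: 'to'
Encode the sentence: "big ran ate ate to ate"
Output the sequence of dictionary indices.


Look up each word in the dictionary:
  'big' -> 3
  'ran' -> 0
  'ate' -> 1
  'ate' -> 1
  'to' -> 4
  'ate' -> 1

Encoded: [3, 0, 1, 1, 4, 1]


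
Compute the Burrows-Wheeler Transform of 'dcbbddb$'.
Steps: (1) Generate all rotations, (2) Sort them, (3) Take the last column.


Rotations (sorted):
  0: $dcbbddb -> last char: b
  1: b$dcbbdd -> last char: d
  2: bbddb$dc -> last char: c
  3: bddb$dcb -> last char: b
  4: cbbddb$d -> last char: d
  5: db$dcbbd -> last char: d
  6: dcbbddb$ -> last char: $
  7: ddb$dcbb -> last char: b


BWT = bdcbdd$b


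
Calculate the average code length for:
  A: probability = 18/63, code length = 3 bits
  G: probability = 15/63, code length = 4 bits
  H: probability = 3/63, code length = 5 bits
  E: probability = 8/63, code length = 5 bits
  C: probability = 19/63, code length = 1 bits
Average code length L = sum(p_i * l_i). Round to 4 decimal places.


Weighted contributions p_i * l_i:
  A: (18/63) * 3 = 54/63
  G: (15/63) * 4 = 60/63
  H: (3/63) * 5 = 15/63
  E: (8/63) * 5 = 40/63
  C: (19/63) * 1 = 19/63
Sum = (54 + 60 + 15 + 40 + 19)/63 = 188/63

L = 188/63 = 2.9841 bits/symbol


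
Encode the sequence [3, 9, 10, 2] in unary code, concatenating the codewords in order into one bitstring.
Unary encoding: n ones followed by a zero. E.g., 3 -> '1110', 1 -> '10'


Encode each number as n ones followed by a terminating 0:
  3 -> 1110 (4 bits)
  9 -> 1111111110 (10 bits)
  10 -> 11111111110 (11 bits)
  2 -> 110 (3 bits)
Total length = 4 + 10 + 11 + 3 = 28 bits.

Unary([3, 9, 10, 2]) = 1110111111111011111111110110 (28 bits)


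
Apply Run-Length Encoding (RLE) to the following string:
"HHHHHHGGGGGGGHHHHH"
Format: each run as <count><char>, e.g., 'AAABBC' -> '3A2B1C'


Scanning runs left to right:
  i=0: run of 'H' x 6 -> '6H'
  i=6: run of 'G' x 7 -> '7G'
  i=13: run of 'H' x 5 -> '5H'

RLE = 6H7G5H


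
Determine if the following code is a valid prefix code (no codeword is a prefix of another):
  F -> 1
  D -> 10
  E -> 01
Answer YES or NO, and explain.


Checking each pair (does one codeword prefix another?):
  F='1' vs D='10': prefix -- VIOLATION

NO -- this is NOT a valid prefix code. F (1) is a prefix of D (10).


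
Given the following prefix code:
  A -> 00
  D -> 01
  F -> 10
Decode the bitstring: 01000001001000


Decoding step by step:
Bits 01 -> D
Bits 00 -> A
Bits 00 -> A
Bits 01 -> D
Bits 00 -> A
Bits 10 -> F
Bits 00 -> A


Decoded message: DAADAFA


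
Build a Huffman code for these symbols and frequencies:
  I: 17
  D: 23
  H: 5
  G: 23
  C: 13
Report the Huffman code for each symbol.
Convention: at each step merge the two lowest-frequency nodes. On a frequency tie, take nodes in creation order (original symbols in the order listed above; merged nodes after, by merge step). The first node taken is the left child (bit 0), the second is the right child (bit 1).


Huffman tree construction:
Step 1: Merge H(5) + C(13) = 18
Step 2: Merge I(17) + (H+C)(18) = 35
Step 3: Merge D(23) + G(23) = 46
Step 4: Merge (I+(H+C))(35) + (D+G)(46) = 81
Read each symbol's code off the tree from the root (left child = 0, right child = 1).

Codes:
  I: 00 (length 2)
  D: 10 (length 2)
  H: 010 (length 3)
  G: 11 (length 2)
  C: 011 (length 3)
Average code length: 180/81 = 2.2222 bits/symbol


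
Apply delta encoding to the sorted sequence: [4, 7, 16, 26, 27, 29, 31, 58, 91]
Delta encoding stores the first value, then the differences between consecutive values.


First value: 4
Deltas:
  7 - 4 = 3
  16 - 7 = 9
  26 - 16 = 10
  27 - 26 = 1
  29 - 27 = 2
  31 - 29 = 2
  58 - 31 = 27
  91 - 58 = 33


Delta encoded: [4, 3, 9, 10, 1, 2, 2, 27, 33]


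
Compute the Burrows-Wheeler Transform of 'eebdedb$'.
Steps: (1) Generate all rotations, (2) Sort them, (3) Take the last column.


Rotations (sorted):
  0: $eebdedb -> last char: b
  1: b$eebded -> last char: d
  2: bdedb$ee -> last char: e
  3: db$eebde -> last char: e
  4: dedb$eeb -> last char: b
  5: ebdedb$e -> last char: e
  6: edb$eebd -> last char: d
  7: eebdedb$ -> last char: $


BWT = bdeebed$


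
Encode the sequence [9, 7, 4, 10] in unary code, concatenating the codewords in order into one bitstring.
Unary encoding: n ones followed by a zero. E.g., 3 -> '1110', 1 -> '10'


Encode each number as n ones followed by a terminating 0:
  9 -> 1111111110 (10 bits)
  7 -> 11111110 (8 bits)
  4 -> 11110 (5 bits)
  10 -> 11111111110 (11 bits)
Total length = 10 + 8 + 5 + 11 = 34 bits.

Unary([9, 7, 4, 10]) = 1111111110111111101111011111111110 (34 bits)


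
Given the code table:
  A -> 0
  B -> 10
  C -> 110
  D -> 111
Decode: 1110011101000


Decoding:
111 -> D
0 -> A
0 -> A
111 -> D
0 -> A
10 -> B
0 -> A
0 -> A


Result: DAADABAA


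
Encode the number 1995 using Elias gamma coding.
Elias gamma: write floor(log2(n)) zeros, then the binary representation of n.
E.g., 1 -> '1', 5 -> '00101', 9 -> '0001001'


num_bits = floor(log2(1995)) + 1 = 11
leading_zeros = num_bits - 1 = 10
binary(1995) = 11111001011

Elias gamma(1995) = '0000000000' + '11111001011' = 000000000011111001011 (21 bits)


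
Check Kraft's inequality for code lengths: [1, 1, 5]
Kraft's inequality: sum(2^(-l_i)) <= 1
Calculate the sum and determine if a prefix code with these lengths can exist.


Sum = 2^(-1) + 2^(-1) + 2^(-5)
    = 0.5 + 0.5 + 0.03125
    = 33/32 = 1.03125
Since 1.03125 > 1, Kraft's inequality is NOT satisfied.
A prefix code with these lengths CANNOT exist.

Kraft sum = 1.03125. Not satisfied.


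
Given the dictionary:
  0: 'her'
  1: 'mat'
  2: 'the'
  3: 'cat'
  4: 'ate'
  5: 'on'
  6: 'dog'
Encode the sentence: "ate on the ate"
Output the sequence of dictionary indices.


Look up each word in the dictionary:
  'ate' -> 4
  'on' -> 5
  'the' -> 2
  'ate' -> 4

Encoded: [4, 5, 2, 4]


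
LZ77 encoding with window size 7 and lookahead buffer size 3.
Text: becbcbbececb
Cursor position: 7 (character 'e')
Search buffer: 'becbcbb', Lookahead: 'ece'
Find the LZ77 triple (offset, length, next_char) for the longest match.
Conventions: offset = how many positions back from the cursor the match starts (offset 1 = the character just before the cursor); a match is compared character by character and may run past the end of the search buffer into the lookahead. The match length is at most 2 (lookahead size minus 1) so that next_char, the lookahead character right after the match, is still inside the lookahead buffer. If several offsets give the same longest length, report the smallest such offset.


Try each offset into the search buffer:
  offset=1 (pos 6, char 'b'): match length 0
  offset=2 (pos 5, char 'b'): match length 0
  offset=3 (pos 4, char 'c'): match length 0
  offset=4 (pos 3, char 'b'): match length 0
  offset=5 (pos 2, char 'c'): match length 0
  offset=6 (pos 1, char 'e'): match length 2
  offset=7 (pos 0, char 'b'): match length 0
Longest match has length 2 at offset 6.
next_char = character at position 7 + 2 = 9 -> 'e'

Best match: offset=6, length=2 (matching 'ec' starting at position 1)
LZ77 triple: (6, 2, 'e')


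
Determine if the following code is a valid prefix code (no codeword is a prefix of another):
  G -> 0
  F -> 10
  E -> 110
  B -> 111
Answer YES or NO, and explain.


Checking each pair (does one codeword prefix another?):
  G='0' vs F='10': no prefix
  G='0' vs E='110': no prefix
  G='0' vs B='111': no prefix
  F='10' vs G='0': no prefix
  F='10' vs E='110': no prefix
  F='10' vs B='111': no prefix
  E='110' vs G='0': no prefix
  E='110' vs F='10': no prefix
  E='110' vs B='111': no prefix
  B='111' vs G='0': no prefix
  B='111' vs F='10': no prefix
  B='111' vs E='110': no prefix
No violation found over all pairs.

YES -- this is a valid prefix code. No codeword is a prefix of any other codeword.


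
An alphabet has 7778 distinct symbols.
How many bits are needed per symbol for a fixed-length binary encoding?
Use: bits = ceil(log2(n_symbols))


log2(7778) = 12.9252
Bracket: 2^12 = 4096 < 7778 <= 2^13 = 8192
So ceil(log2(7778)) = 13

bits = ceil(log2(7778)) = ceil(12.9252) = 13 bits


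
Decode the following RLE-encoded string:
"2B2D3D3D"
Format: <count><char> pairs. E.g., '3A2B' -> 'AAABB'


Expanding each <count><char> pair:
  2B -> 'BB'
  2D -> 'DD'
  3D -> 'DDD'
  3D -> 'DDD'

Decoded = BBDDDDDDDD


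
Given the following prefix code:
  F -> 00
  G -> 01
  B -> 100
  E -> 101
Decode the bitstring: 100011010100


Decoding step by step:
Bits 100 -> B
Bits 01 -> G
Bits 101 -> E
Bits 01 -> G
Bits 00 -> F


Decoded message: BGEGF


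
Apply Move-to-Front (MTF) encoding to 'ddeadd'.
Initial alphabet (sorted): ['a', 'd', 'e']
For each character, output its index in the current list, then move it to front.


MTF encoding:
'd': index 1 in ['a', 'd', 'e'] -> ['d', 'a', 'e']
'd': index 0 in ['d', 'a', 'e'] -> ['d', 'a', 'e']
'e': index 2 in ['d', 'a', 'e'] -> ['e', 'd', 'a']
'a': index 2 in ['e', 'd', 'a'] -> ['a', 'e', 'd']
'd': index 2 in ['a', 'e', 'd'] -> ['d', 'a', 'e']
'd': index 0 in ['d', 'a', 'e'] -> ['d', 'a', 'e']


Output: [1, 0, 2, 2, 2, 0]


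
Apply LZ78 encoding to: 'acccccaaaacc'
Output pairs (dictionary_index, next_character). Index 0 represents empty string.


LZ78 encoding steps:
Dictionary: {0: ''}
Step 1: w='' (idx 0), next='a' -> output (0, 'a'), add 'a' as idx 1
Step 2: w='' (idx 0), next='c' -> output (0, 'c'), add 'c' as idx 2
Step 3: w='c' (idx 2), next='c' -> output (2, 'c'), add 'cc' as idx 3
Step 4: w='cc' (idx 3), next='a' -> output (3, 'a'), add 'cca' as idx 4
Step 5: w='a' (idx 1), next='a' -> output (1, 'a'), add 'aa' as idx 5
Step 6: w='a' (idx 1), next='c' -> output (1, 'c'), add 'ac' as idx 6
Step 7: w='c' (idx 2), end of input -> output (2, '')


Encoded: [(0, 'a'), (0, 'c'), (2, 'c'), (3, 'a'), (1, 'a'), (1, 'c'), (2, '')]


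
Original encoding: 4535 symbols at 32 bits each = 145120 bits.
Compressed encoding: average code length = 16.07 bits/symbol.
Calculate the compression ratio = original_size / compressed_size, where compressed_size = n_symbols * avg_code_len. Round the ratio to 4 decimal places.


original_size = n_symbols * orig_bits = 4535 * 32 = 145120 bits
compressed_size = n_symbols * avg_code_len = 4535 * 16.07 = 72877.45 bits
ratio = original_size / compressed_size = 145120 / 72877.45 = 1.9913

Compression ratio = 1.9913


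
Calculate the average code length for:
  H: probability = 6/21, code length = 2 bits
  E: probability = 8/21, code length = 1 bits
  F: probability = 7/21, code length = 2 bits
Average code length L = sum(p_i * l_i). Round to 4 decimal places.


Weighted contributions p_i * l_i:
  H: (6/21) * 2 = 12/21
  E: (8/21) * 1 = 8/21
  F: (7/21) * 2 = 14/21
Sum = (12 + 8 + 14)/21 = 34/21

L = 34/21 = 1.6190 bits/symbol


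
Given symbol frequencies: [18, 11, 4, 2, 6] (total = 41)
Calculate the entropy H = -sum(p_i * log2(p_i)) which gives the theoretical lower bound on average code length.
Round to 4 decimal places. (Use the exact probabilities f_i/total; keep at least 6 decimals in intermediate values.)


Per-symbol terms -p_i * log2(p_i) with p_i = f_i/41:
  p = 18/41 = 0.439024: log2(p) = -1.187627, -p*log2(p) = 0.521397
  p = 11/41 = 0.268293: log2(p) = -1.898120, -p*log2(p) = 0.509252
  p = 4/41 = 0.097561: log2(p) = -3.357552, -p*log2(p) = 0.327566
  p = 2/41 = 0.048780: log2(p) = -4.357552, -p*log2(p) = 0.212564
  p = 6/41 = 0.146341: log2(p) = -2.772590, -p*log2(p) = 0.405745
H = 0.521397 + 0.509252 + 0.327566 + 0.212564 + 0.405745 = 1.976524

H = 1.9765 bits/symbol


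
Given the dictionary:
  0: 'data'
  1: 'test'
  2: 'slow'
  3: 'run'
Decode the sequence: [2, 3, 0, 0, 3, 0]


Look up each index in the dictionary:
  2 -> 'slow'
  3 -> 'run'
  0 -> 'data'
  0 -> 'data'
  3 -> 'run'
  0 -> 'data'

Decoded: "slow run data data run data"


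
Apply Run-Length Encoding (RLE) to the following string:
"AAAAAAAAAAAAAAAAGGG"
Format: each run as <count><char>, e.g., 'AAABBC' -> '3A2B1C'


Scanning runs left to right:
  i=0: run of 'A' x 16 -> '16A'
  i=16: run of 'G' x 3 -> '3G'

RLE = 16A3G


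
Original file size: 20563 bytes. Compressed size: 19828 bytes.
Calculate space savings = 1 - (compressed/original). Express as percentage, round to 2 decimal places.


ratio = compressed/original = 19828/20563 = 0.964256
savings = 1 - ratio = 1 - 0.964256 = 0.035744
as a percentage: 0.035744 * 100 = 3.57%

Space savings = 1 - 19828/20563 = 3.57%


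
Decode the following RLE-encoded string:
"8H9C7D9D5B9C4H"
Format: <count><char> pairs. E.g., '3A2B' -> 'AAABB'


Expanding each <count><char> pair:
  8H -> 'HHHHHHHH'
  9C -> 'CCCCCCCCC'
  7D -> 'DDDDDDD'
  9D -> 'DDDDDDDDD'
  5B -> 'BBBBB'
  9C -> 'CCCCCCCCC'
  4H -> 'HHHH'

Decoded = HHHHHHHHCCCCCCCCCDDDDDDDDDDDDDDDDBBBBBCCCCCCCCCHHHH


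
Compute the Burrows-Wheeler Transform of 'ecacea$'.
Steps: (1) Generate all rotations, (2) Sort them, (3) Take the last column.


Rotations (sorted):
  0: $ecacea -> last char: a
  1: a$ecace -> last char: e
  2: acea$ec -> last char: c
  3: cacea$e -> last char: e
  4: cea$eca -> last char: a
  5: ea$ecac -> last char: c
  6: ecacea$ -> last char: $


BWT = aeceac$


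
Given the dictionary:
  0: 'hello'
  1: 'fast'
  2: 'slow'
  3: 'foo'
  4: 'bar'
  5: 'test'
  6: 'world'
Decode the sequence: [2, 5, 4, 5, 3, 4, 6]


Look up each index in the dictionary:
  2 -> 'slow'
  5 -> 'test'
  4 -> 'bar'
  5 -> 'test'
  3 -> 'foo'
  4 -> 'bar'
  6 -> 'world'

Decoded: "slow test bar test foo bar world"


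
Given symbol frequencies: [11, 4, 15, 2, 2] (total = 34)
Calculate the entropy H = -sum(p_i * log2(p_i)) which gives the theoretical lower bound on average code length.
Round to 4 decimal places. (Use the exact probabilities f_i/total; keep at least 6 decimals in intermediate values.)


Per-symbol terms -p_i * log2(p_i) with p_i = f_i/34:
  p = 11/34 = 0.323529: log2(p) = -1.628031, -p*log2(p) = 0.526716
  p = 4/34 = 0.117647: log2(p) = -3.087463, -p*log2(p) = 0.363231
  p = 15/34 = 0.441176: log2(p) = -1.180572, -p*log2(p) = 0.520841
  p = 2/34 = 0.058824: log2(p) = -4.087463, -p*log2(p) = 0.240439
  p = 2/34 = 0.058824: log2(p) = -4.087463, -p*log2(p) = 0.240439
H = 0.526716 + 0.363231 + 0.520841 + 0.240439 + 0.240439 = 1.891666

H = 1.8917 bits/symbol


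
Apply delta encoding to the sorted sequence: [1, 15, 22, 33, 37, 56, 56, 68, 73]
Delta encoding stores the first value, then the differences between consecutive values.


First value: 1
Deltas:
  15 - 1 = 14
  22 - 15 = 7
  33 - 22 = 11
  37 - 33 = 4
  56 - 37 = 19
  56 - 56 = 0
  68 - 56 = 12
  73 - 68 = 5


Delta encoded: [1, 14, 7, 11, 4, 19, 0, 12, 5]


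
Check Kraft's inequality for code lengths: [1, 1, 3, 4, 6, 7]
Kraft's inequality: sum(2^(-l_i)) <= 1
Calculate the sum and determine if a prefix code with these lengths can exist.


Sum = 2^(-1) + 2^(-1) + 2^(-3) + 2^(-4) + 2^(-6) + 2^(-7)
    = 0.5 + 0.5 + 0.125 + 0.0625 + 0.015625 + 0.0078125
    = 155/128 = 1.2109375
Since 1.2109375 > 1, Kraft's inequality is NOT satisfied.
A prefix code with these lengths CANNOT exist.

Kraft sum = 1.2109375. Not satisfied.


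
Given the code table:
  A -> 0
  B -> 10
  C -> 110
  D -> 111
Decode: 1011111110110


Decoding:
10 -> B
111 -> D
111 -> D
10 -> B
110 -> C


Result: BDDBC


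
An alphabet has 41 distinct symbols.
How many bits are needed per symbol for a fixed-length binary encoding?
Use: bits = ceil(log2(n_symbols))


log2(41) = 5.3576
Bracket: 2^5 = 32 < 41 <= 2^6 = 64
So ceil(log2(41)) = 6

bits = ceil(log2(41)) = ceil(5.3576) = 6 bits


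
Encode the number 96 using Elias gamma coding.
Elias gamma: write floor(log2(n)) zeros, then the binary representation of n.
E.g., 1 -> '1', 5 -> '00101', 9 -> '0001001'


num_bits = floor(log2(96)) + 1 = 7
leading_zeros = num_bits - 1 = 6
binary(96) = 1100000

Elias gamma(96) = '000000' + '1100000' = 0000001100000 (13 bits)


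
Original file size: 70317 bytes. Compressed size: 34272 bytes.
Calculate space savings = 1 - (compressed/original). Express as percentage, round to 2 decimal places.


ratio = compressed/original = 34272/70317 = 0.487393
savings = 1 - ratio = 1 - 0.487393 = 0.512607
as a percentage: 0.512607 * 100 = 51.26%

Space savings = 1 - 34272/70317 = 51.26%


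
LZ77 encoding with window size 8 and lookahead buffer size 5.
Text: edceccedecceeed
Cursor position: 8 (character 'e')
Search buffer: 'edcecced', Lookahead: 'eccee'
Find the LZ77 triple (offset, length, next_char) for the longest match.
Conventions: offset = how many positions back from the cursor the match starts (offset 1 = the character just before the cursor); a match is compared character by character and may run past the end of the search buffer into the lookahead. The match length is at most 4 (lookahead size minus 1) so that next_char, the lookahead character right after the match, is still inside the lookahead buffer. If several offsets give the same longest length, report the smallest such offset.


Try each offset into the search buffer:
  offset=1 (pos 7, char 'd'): match length 0
  offset=2 (pos 6, char 'e'): match length 1
  offset=3 (pos 5, char 'c'): match length 0
  offset=4 (pos 4, char 'c'): match length 0
  offset=5 (pos 3, char 'e'): match length 4
  offset=6 (pos 2, char 'c'): match length 0
  offset=7 (pos 1, char 'd'): match length 0
  offset=8 (pos 0, char 'e'): match length 1
Longest match has length 4 at offset 5.
next_char = character at position 8 + 4 = 12 -> 'e'

Best match: offset=5, length=4 (matching 'ecce' starting at position 3)
LZ77 triple: (5, 4, 'e')


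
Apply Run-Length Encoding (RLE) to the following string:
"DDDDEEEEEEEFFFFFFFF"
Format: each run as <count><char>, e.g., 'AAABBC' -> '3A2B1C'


Scanning runs left to right:
  i=0: run of 'D' x 4 -> '4D'
  i=4: run of 'E' x 7 -> '7E'
  i=11: run of 'F' x 8 -> '8F'

RLE = 4D7E8F


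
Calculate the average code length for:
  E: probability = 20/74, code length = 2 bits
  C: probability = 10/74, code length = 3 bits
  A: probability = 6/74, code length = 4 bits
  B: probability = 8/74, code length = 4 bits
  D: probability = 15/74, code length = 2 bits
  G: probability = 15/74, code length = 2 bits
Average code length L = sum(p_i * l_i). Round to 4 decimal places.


Weighted contributions p_i * l_i:
  E: (20/74) * 2 = 40/74
  C: (10/74) * 3 = 30/74
  A: (6/74) * 4 = 24/74
  B: (8/74) * 4 = 32/74
  D: (15/74) * 2 = 30/74
  G: (15/74) * 2 = 30/74
Sum = (40 + 30 + 24 + 32 + 30 + 30)/74 = 186/74

L = 186/74 = 2.5135 bits/symbol


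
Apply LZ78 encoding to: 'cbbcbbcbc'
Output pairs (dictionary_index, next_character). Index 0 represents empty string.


LZ78 encoding steps:
Dictionary: {0: ''}
Step 1: w='' (idx 0), next='c' -> output (0, 'c'), add 'c' as idx 1
Step 2: w='' (idx 0), next='b' -> output (0, 'b'), add 'b' as idx 2
Step 3: w='b' (idx 2), next='c' -> output (2, 'c'), add 'bc' as idx 3
Step 4: w='b' (idx 2), next='b' -> output (2, 'b'), add 'bb' as idx 4
Step 5: w='c' (idx 1), next='b' -> output (1, 'b'), add 'cb' as idx 5
Step 6: w='c' (idx 1), end of input -> output (1, '')


Encoded: [(0, 'c'), (0, 'b'), (2, 'c'), (2, 'b'), (1, 'b'), (1, '')]


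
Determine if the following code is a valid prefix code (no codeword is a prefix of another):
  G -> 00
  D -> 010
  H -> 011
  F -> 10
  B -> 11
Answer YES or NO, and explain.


Checking each pair (does one codeword prefix another?):
  G='00' vs D='010': no prefix
  G='00' vs H='011': no prefix
  G='00' vs F='10': no prefix
  G='00' vs B='11': no prefix
  D='010' vs G='00': no prefix
  D='010' vs H='011': no prefix
  D='010' vs F='10': no prefix
  D='010' vs B='11': no prefix
  H='011' vs G='00': no prefix
  H='011' vs D='010': no prefix
  H='011' vs F='10': no prefix
  H='011' vs B='11': no prefix
  F='10' vs G='00': no prefix
  F='10' vs D='010': no prefix
  F='10' vs H='011': no prefix
  F='10' vs B='11': no prefix
  B='11' vs G='00': no prefix
  B='11' vs D='010': no prefix
  B='11' vs H='011': no prefix
  B='11' vs F='10': no prefix
No violation found over all pairs.

YES -- this is a valid prefix code. No codeword is a prefix of any other codeword.


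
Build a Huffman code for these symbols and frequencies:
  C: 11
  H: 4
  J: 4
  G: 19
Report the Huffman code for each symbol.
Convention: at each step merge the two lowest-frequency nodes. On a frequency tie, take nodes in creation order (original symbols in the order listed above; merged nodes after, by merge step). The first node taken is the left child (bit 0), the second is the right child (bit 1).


Huffman tree construction:
Step 1: Merge H(4) + J(4) = 8
Step 2: Merge (H+J)(8) + C(11) = 19
Step 3: Merge G(19) + ((H+J)+C)(19) = 38
Read each symbol's code off the tree from the root (left child = 0, right child = 1).

Codes:
  C: 11 (length 2)
  H: 100 (length 3)
  J: 101 (length 3)
  G: 0 (length 1)
Average code length: 65/38 = 1.7105 bits/symbol


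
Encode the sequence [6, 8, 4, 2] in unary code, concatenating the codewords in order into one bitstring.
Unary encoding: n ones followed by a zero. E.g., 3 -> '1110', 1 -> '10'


Encode each number as n ones followed by a terminating 0:
  6 -> 1111110 (7 bits)
  8 -> 111111110 (9 bits)
  4 -> 11110 (5 bits)
  2 -> 110 (3 bits)
Total length = 7 + 9 + 5 + 3 = 24 bits.

Unary([6, 8, 4, 2]) = 111111011111111011110110 (24 bits)


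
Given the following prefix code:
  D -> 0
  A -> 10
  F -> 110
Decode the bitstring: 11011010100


Decoding step by step:
Bits 110 -> F
Bits 110 -> F
Bits 10 -> A
Bits 10 -> A
Bits 0 -> D


Decoded message: FFAAD


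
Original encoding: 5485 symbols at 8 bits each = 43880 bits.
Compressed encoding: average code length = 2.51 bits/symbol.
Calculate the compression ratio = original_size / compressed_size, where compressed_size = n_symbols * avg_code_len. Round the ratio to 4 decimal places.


original_size = n_symbols * orig_bits = 5485 * 8 = 43880 bits
compressed_size = n_symbols * avg_code_len = 5485 * 2.51 = 13767.35 bits
ratio = original_size / compressed_size = 43880 / 13767.35 = 3.1873

Compression ratio = 3.1873


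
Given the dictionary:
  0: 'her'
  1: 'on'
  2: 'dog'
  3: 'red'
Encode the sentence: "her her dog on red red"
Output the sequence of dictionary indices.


Look up each word in the dictionary:
  'her' -> 0
  'her' -> 0
  'dog' -> 2
  'on' -> 1
  'red' -> 3
  'red' -> 3

Encoded: [0, 0, 2, 1, 3, 3]


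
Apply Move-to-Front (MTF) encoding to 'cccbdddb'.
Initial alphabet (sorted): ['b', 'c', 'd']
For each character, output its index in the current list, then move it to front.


MTF encoding:
'c': index 1 in ['b', 'c', 'd'] -> ['c', 'b', 'd']
'c': index 0 in ['c', 'b', 'd'] -> ['c', 'b', 'd']
'c': index 0 in ['c', 'b', 'd'] -> ['c', 'b', 'd']
'b': index 1 in ['c', 'b', 'd'] -> ['b', 'c', 'd']
'd': index 2 in ['b', 'c', 'd'] -> ['d', 'b', 'c']
'd': index 0 in ['d', 'b', 'c'] -> ['d', 'b', 'c']
'd': index 0 in ['d', 'b', 'c'] -> ['d', 'b', 'c']
'b': index 1 in ['d', 'b', 'c'] -> ['b', 'd', 'c']


Output: [1, 0, 0, 1, 2, 0, 0, 1]
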